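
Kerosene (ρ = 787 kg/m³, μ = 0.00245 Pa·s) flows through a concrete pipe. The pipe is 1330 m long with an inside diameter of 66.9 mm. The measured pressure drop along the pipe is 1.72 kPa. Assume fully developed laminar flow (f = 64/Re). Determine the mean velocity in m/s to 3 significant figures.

For laminar flow, f = 64/Re with Re = ρVD/μ, so Darcy-Weisbach reduces to ΔP = 32μLV/D². Solving for V: V = ΔP·D²/(32μL) = 1720·(0.0669)²/(32·0.00245·1330) = 0.07383 m/s.
Check: Re = ρVD/μ = 787·0.07383·0.0669/0.00245 = 1587 < 2300, so the laminar assumption holds.

V ≈ 0.0738 m/s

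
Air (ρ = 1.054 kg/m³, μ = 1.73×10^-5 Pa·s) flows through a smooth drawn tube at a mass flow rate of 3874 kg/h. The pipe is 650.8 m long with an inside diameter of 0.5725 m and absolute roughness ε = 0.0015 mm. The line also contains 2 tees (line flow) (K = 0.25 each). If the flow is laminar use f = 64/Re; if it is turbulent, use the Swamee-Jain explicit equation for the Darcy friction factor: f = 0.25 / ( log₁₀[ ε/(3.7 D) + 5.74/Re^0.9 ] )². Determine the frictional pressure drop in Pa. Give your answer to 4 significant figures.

ṁ = 3874 kg/h = 3874/3600 = 1.076 kg/s.
A = πD²/4 = π(0.5725)²/4 = 0.2574 m²; mean velocity V = ṁ/(ρA) = 1.076/(1.054 · 0.2574) = 3.966 m/s.
Reynolds number Re = ρVD/μ = 1.054 · 3.966 · 0.5725 / 1.73e-05 = 1.383e+05.
Re > 4000 → turbulent. Relative roughness ε/D = 1.5e-06/0.5725 = 2.62e-06. Swamee-Jain: f = 0.25/(log₁₀[2.62e-06/3.7 + 5.74/1.383e+05^0.9])² = 0.25/(log₁₀[7.08e-07 + 0.000136])² = 0.25/(-3.866)² = 0.01673.
Total minor-loss coefficient ΣK = 2·0.25 = 0.5.
ΔP = [f·L/D + ΣK]·(ρV²/2) = [0.01673·650.8/0.5725 + 0.5]·(1.054·3.966²/2) = [19.02 + 0.5]·8.29 = 161.8 Pa.

ΔP ≈ 161.8 Pa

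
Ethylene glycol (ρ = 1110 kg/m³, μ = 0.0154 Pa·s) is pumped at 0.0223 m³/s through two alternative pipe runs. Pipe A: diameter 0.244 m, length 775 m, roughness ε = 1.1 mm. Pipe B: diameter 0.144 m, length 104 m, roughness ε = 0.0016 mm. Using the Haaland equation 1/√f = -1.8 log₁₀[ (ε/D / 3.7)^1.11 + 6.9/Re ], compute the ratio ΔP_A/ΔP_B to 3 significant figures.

Pipe A: V = Q/A = 0.0223/0.04676 = 0.4769 m/s; Re = 8387; ε/D = 0.00451; Haaland → f = 0.03794; ΔP_A = f(L/D)(ρV²/2) = 1.521e+04 Pa.
Pipe B: V = Q/A = 0.0223/0.01629 = 1.369 m/s; Re = 1.421e+04; ε/D = 1.11e-05; Haaland → f = 0.02812; ΔP_B = f(L/D)(ρV²/2) = 2.113e+04 Pa.
ΔP_A/ΔP_B = 1.521e+04/2.113e+04 = 0.720.

ΔP_A/ΔP_B ≈ 0.720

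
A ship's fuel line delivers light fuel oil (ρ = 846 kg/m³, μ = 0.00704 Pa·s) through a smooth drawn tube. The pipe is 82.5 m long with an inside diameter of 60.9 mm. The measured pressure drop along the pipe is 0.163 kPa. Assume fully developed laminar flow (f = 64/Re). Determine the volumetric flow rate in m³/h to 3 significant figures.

Q ≈ 0.341 m³/h

For laminar flow, f = 64/Re with Re = ρVD/μ, so Darcy-Weisbach reduces to ΔP = 32μLV/D². Solving for V: V = ΔP·D²/(32μL) = 163·(0.0609)²/(32·0.00704·82.5) = 0.03253 m/s.
Check: Re = ρVD/μ = 846·0.03253·0.0609/0.00704 = 238 < 2300, so the laminar assumption holds.
Q = V·A = 0.03253·(π/4·0.0609²) = 9.475e-05 m³/s = 0.341 m³/h.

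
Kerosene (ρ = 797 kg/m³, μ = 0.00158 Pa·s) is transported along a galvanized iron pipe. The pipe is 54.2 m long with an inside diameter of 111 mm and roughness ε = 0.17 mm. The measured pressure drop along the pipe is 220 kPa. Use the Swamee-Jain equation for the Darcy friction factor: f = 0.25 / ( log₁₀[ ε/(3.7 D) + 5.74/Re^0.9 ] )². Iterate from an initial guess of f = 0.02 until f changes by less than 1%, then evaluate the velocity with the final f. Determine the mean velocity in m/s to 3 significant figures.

Rearranging Darcy-Weisbach: V = √(2·ΔP·D/(f·L·ρ)). With ε/D = 0.00017/0.111 = 0.00153, iterate starting from f = 0.02:
  f = 0.02 → V = √(2·2.2e+05·0.111/(0.02·54.2·797)) = 7.519 m/s; Re = ρVD/μ = 4.21e+05; f → 0.02249
  f = 0.02249 → V = 7.09 m/s; Re = 3.97e+05; f → 0.02253
Converged (Δf/f < 1%). With the final f = 0.02253: V = √(2·2.2e+05·0.111/(0.02253·54.2·797)) = 7.084 m/s.

V ≈ 7.08 m/s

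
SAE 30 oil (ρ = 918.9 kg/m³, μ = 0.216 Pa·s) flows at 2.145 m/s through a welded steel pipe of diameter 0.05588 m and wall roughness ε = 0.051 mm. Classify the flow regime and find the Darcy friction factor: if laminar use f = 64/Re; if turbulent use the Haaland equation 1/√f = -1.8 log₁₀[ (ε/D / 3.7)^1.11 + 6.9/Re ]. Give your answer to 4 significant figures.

Re = ρVD/μ = 918.9·2.145·0.05588/0.216 = 509.9.
Re < 2300 → laminar, so f = 64/Re = 0.1255 (roughness is irrelevant in laminar flow).

f ≈ 0.1255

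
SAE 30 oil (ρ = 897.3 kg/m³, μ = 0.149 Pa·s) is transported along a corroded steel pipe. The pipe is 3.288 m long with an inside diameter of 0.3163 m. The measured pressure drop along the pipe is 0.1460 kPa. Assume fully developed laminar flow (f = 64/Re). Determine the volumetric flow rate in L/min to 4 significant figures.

Q ≈ 4393 L/min

For laminar flow, f = 64/Re with Re = ρVD/μ, so Darcy-Weisbach reduces to ΔP = 32μLV/D². Solving for V: V = ΔP·D²/(32μL) = 146·(0.3163)²/(32·0.149·3.288) = 0.9317 m/s.
Check: Re = ρVD/μ = 897.3·0.9317·0.3163/0.149 = 1775 < 2300, so the laminar assumption holds.
Q = V·A = 0.9317·(π/4·0.3163²) = 0.07321 m³/s = 4393 L/min.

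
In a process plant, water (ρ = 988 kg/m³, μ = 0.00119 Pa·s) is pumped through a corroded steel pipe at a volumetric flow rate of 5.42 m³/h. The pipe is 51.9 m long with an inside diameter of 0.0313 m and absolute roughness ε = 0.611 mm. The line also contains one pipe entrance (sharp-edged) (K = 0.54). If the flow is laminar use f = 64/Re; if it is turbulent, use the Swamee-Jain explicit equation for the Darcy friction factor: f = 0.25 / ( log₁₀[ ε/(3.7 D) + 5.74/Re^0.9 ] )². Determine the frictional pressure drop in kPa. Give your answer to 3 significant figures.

ΔP ≈ 156 kPa

Q = 5.42 m³/h = 5.42/3600 = 0.001506 m³/s.
Cross-sectional area A = πD²/4 = π(0.0313)²/4 = 0.0007694 m²; mean velocity V = Q/A = 0.001506/0.0007694 = 1.957 m/s.
Reynolds number Re = ρVD/μ = 988 · 1.957 · 0.0313 / 0.00119 = 5.085e+04.
Re > 4000 → turbulent. Relative roughness ε/D = 0.000611/0.0313 = 0.0195. Swamee-Jain: f = 0.25/(log₁₀[0.0195/3.7 + 5.74/5.085e+04^0.9])² = 0.25/(log₁₀[0.00528 + 0.000334])² = 0.25/(-2.251)² = 0.04934.
Total minor-loss coefficient ΣK = 1·0.54 = 0.54.
ΔP = [f·L/D + ΣK]·(ρV²/2) = [0.04934·51.9/0.0313 + 0.54]·(988·1.957²/2) = [81.81 + 0.54]·1891 = 1.557e+05 Pa.
ΔP = 1.557e+05 Pa = 156 kPa.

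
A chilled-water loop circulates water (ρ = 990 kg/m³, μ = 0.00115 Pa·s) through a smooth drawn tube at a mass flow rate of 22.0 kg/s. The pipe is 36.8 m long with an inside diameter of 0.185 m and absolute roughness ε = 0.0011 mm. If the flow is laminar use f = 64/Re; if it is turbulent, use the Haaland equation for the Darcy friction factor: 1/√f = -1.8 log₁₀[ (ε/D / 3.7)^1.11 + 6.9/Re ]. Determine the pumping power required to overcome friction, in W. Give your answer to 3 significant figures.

P ≈ 25.2 W

A = πD²/4 = π(0.185)²/4 = 0.02688 m²; mean velocity V = ṁ/(ρA) = 22/(990 · 0.02688) = 0.8267 m/s.
Reynolds number Re = ρVD/μ = 990 · 0.8267 · 0.185 / 0.00115 = 1.317e+05.
Re > 4000 → turbulent. Relative roughness ε/D = 1.1e-06/0.185 = 5.95e-06. Haaland: 1/√f = -1.8 log₁₀[(5.95e-06/3.7)^1.11 + 6.9/1.317e+05] = -1.8 log₁₀[3.7e-07 + 5.24e-05] = 7.7, so f = 0.01687.
Darcy-Weisbach: ΔP = f(L/D)(ρV²/2) = 0.01687·(36.8/0.185)·(990·0.8267²/2) = 0.01687·198.9·338.3 = 1135 Pa.
Q = ṁ/ρ = 22/990 = 0.02222 m³/s.
Pumping power P = QΔP = 0.02222·1135 = 25.23 W = 25.2 W.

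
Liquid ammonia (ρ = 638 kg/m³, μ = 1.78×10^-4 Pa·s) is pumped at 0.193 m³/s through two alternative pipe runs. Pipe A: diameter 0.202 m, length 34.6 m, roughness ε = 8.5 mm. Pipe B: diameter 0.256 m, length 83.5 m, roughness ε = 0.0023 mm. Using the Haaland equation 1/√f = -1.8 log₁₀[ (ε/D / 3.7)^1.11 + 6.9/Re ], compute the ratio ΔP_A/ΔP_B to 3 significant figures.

Pipe A: V = Q/A = 0.193/0.03205 = 6.022 m/s; Re = 4.36e+06; ε/D = 0.0421; Haaland → f = 0.06628; ΔP_A = f(L/D)(ρV²/2) = 1.314e+05 Pa.
Pipe B: V = Q/A = 0.193/0.05147 = 3.75 m/s; Re = 3.441e+06; ε/D = 8.98e-06; Haaland → f = 0.00989; ΔP_B = f(L/D)(ρV²/2) = 1.447e+04 Pa.
ΔP_A/ΔP_B = 1.314e+05/1.447e+04 = 9.08.

ΔP_A/ΔP_B ≈ 9.08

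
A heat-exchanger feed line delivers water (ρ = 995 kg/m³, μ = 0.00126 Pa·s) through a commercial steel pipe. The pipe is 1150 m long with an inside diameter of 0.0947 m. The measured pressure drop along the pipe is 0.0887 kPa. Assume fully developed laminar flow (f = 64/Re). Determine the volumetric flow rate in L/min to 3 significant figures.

For laminar flow, f = 64/Re with Re = ρVD/μ, so Darcy-Weisbach reduces to ΔP = 32μLV/D². Solving for V: V = ΔP·D²/(32μL) = 88.7·(0.0947)²/(32·0.00126·1150) = 0.01716 m/s.
Check: Re = ρVD/μ = 995·0.01716·0.0947/0.00126 = 1283 < 2300, so the laminar assumption holds.
Q = V·A = 0.01716·(π/4·0.0947²) = 0.0001208 m³/s = 7.25 L/min.

Q ≈ 7.25 L/min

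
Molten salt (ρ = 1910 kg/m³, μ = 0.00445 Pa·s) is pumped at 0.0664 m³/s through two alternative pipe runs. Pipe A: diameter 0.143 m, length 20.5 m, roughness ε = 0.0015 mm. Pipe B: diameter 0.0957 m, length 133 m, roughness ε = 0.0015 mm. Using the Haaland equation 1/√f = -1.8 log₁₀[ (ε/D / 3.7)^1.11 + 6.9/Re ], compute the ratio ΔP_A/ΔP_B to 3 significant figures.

Pipe A: V = Q/A = 0.0664/0.01606 = 4.134 m/s; Re = 2.538e+05; ε/D = 1.05e-05; Haaland → f = 0.01488; ΔP_A = f(L/D)(ρV²/2) = 3.482e+04 Pa.
Pipe B: V = Q/A = 0.0664/0.007193 = 9.231 m/s; Re = 3.792e+05; ε/D = 1.57e-05; Haaland → f = 0.01388; ΔP_B = f(L/D)(ρV²/2) = 1.57e+06 Pa.
ΔP_A/ΔP_B = 3.482e+04/1.57e+06 = 0.0222.

ΔP_A/ΔP_B ≈ 0.0222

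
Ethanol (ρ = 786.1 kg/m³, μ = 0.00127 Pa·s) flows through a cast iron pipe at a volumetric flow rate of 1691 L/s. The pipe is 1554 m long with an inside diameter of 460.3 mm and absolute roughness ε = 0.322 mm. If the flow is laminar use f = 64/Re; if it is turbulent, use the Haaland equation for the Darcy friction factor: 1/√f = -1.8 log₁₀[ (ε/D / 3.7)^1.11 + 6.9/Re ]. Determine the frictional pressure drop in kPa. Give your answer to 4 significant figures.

Q = 1691 L/s = 1691/1000 = 1.691 m³/s.
Cross-sectional area A = πD²/4 = π(0.4603)²/4 = 0.1664 m²; mean velocity V = Q/A = 1.691/0.1664 = 10.16 m/s.
Reynolds number Re = ρVD/μ = 786.1 · 10.16 · 0.4603 / 0.00127 = 2.895e+06.
Re > 4000 → turbulent. Relative roughness ε/D = 0.000322/0.4603 = 0.0007. Haaland: 1/√f = -1.8 log₁₀[(0.0007/3.7)^1.11 + 6.9/2.895e+06] = -1.8 log₁₀[7.36e-05 + 2.38e-06] = 7.414, so f = 0.01819.
Darcy-Weisbach: ΔP = f(L/D)(ρV²/2) = 0.01819·(1554/0.4603)·(786.1·10.16²/2) = 0.01819·3376·4.059e+04 = 2.493e+06 Pa.
ΔP = 2.493e+06 Pa = 2493 kPa.

ΔP ≈ 2493 kPa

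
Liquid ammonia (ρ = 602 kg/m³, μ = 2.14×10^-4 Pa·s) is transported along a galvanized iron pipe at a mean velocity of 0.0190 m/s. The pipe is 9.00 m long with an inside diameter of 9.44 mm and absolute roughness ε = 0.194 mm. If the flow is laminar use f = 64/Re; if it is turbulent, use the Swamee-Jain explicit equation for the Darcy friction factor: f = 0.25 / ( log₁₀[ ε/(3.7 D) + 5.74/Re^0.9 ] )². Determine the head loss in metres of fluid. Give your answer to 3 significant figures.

Reynolds number Re = ρVD/μ = 602 · 0.019 · 0.00944 / 0.000214 = 504.6.
Re < 2300 → laminar flow, so f = 64/Re = 64/504.6 = 0.1268 (the turbulent correlation is not needed).
Darcy-Weisbach: ΔP = f(L/D)(ρV²/2) = 0.1268·(9/0.00944)·(602·0.019²/2) = 0.1268·953.4·0.1087 = 13.14 Pa.
Head loss h_f = ΔP/(ρg) = 13.14/(602·9.81) = 0.00223 m.

h_f ≈ 0.00223 m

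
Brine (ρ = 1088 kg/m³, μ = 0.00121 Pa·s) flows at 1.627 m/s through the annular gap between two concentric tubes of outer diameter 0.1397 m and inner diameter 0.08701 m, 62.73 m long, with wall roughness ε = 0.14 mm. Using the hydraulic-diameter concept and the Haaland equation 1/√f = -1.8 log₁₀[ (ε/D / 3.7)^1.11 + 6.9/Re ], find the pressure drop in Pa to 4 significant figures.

Hydraulic diameter D_h = 4A/P = D_o - D_i = 0.1397 - 0.08701 = 0.05269 m.
Re = ρVD_h/μ = 1088·1.627·0.05269/0.00121 = 7.708e+04.
ε/D_h = 0.00014/0.05269 = 0.00266; Haaland gives 1/√f = -1.8 log₁₀[0.000324+8.95e-05] = 6.091, so f = 0.02696.
ΔP = f(L/D_h)(ρV²/2) = 0.02696·62.73/0.05269·1440 = 4.622e+04 Pa.

ΔP ≈ 46220 Pa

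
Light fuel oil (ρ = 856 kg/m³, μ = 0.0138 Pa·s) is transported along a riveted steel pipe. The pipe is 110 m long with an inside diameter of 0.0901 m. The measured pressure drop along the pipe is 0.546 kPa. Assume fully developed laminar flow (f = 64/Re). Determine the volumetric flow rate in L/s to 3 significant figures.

Q ≈ 0.582 L/s

For laminar flow, f = 64/Re with Re = ρVD/μ, so Darcy-Weisbach reduces to ΔP = 32μLV/D². Solving for V: V = ΔP·D²/(32μL) = 546·(0.0901)²/(32·0.0138·110) = 0.09125 m/s.
Check: Re = ρVD/μ = 856·0.09125·0.0901/0.0138 = 510 < 2300, so the laminar assumption holds.
Q = V·A = 0.09125·(π/4·0.0901²) = 0.0005818 m³/s = 0.582 L/s.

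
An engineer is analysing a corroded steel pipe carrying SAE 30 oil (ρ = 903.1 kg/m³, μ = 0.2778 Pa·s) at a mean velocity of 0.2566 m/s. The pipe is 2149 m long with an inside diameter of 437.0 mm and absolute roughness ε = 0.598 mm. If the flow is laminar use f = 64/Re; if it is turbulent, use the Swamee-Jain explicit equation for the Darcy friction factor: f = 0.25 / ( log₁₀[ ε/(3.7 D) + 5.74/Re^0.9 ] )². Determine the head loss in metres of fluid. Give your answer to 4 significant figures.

h_f ≈ 2.897 m

Reynolds number Re = ρVD/μ = 903.1 · 0.2566 · 0.437 / 0.278 = 364.5.
Re < 2300 → laminar flow, so f = 64/Re = 64/364.5 = 0.1756 (the turbulent correlation is not needed).
Darcy-Weisbach: ΔP = f(L/D)(ρV²/2) = 0.1756·(2149/0.437)·(903.1·0.2566²/2) = 0.1756·4918·29.73 = 2.567e+04 Pa.
Head loss h_f = ΔP/(ρg) = 2.567e+04/(903.1·9.81) = 2.897 m.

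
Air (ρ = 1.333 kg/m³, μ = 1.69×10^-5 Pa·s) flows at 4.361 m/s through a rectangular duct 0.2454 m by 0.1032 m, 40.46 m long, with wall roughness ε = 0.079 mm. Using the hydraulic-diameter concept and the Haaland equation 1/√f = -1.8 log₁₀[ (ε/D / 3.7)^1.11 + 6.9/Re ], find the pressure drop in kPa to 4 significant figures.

Hydraulic diameter D_h = 4A/P = 4·(0.2454·0.1032)/(2·(0.2454+0.1032)) = 0.1013/0.6972 = 0.1453 m.
Re = ρVD_h/μ = 1.333·4.361·0.1453/1.69e-05 = 4.998e+04.
ε/D_h = 7.9e-05/0.1453 = 0.000544; Haaland gives 1/√f = -1.8 log₁₀[5.57e-05+0.000138] = 6.683, so f = 0.02239.
ΔP = f(L/D_h)(ρV²/2) = 0.02239·40.46/0.1453·12.68 = 79.03 Pa.
ΔP = 0.07903 kPa.

ΔP ≈ 0.07903 kPa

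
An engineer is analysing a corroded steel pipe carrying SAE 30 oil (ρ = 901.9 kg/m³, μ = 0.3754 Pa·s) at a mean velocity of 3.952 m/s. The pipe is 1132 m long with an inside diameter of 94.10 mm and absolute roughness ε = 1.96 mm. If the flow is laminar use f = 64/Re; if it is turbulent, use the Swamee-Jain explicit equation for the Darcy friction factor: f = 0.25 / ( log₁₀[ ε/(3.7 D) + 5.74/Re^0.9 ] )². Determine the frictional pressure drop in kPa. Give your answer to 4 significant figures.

Reynolds number Re = ρVD/μ = 901.9 · 3.952 · 0.0941 / 0.375 = 893.5.
Re < 2300 → laminar flow, so f = 64/Re = 64/893.5 = 0.07163 (the turbulent correlation is not needed).
Darcy-Weisbach: ΔP = f(L/D)(ρV²/2) = 0.07163·(1132/0.0941)·(901.9·3.952²/2) = 0.07163·1.203e+04·7043 = 6.069e+06 Pa.
ΔP = 6.069e+06 Pa = 6069 kPa.

ΔP ≈ 6069 kPa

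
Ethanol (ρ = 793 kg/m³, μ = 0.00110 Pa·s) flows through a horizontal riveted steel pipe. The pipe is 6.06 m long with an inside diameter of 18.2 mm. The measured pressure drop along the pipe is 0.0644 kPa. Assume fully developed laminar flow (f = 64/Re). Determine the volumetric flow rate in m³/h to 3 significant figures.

Q ≈ 0.0937 m³/h

For laminar flow, f = 64/Re with Re = ρVD/μ, so Darcy-Weisbach reduces to ΔP = 32μLV/D². Solving for V: V = ΔP·D²/(32μL) = 64.4·(0.0182)²/(32·0.0011·6.06) = 0.1 m/s.
Check: Re = ρVD/μ = 793·0.1·0.0182/0.0011 = 1312 < 2300, so the laminar assumption holds.
Q = V·A = 0.1·(π/4·0.0182²) = 2.602e-05 m³/s = 0.0937 m³/h.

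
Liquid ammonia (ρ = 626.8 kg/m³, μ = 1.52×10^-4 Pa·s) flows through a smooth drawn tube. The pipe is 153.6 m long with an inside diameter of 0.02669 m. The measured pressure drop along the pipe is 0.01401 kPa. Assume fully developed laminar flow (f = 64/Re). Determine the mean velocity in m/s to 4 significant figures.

For laminar flow, f = 64/Re with Re = ρVD/μ, so Darcy-Weisbach reduces to ΔP = 32μLV/D². Solving for V: V = ΔP·D²/(32μL) = 14.01·(0.02669)²/(32·0.000152·153.6) = 0.01336 m/s.
Check: Re = ρVD/μ = 626.8·0.01336·0.02669/0.000152 = 1470 < 2300, so the laminar assumption holds.

V ≈ 0.01336 m/s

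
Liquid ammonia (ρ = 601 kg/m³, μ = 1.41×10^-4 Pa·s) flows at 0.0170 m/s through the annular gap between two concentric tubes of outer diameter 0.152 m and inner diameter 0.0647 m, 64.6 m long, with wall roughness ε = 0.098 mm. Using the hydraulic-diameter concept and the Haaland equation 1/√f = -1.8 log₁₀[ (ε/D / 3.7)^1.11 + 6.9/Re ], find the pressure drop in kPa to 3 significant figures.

ΔP ≈ 0.00233 kPa

Hydraulic diameter D_h = 4A/P = D_o - D_i = 0.152 - 0.0647 = 0.0873 m.
Re = ρVD_h/μ = 601·0.017·0.0873/0.000141 = 6326.
ε/D_h = 9.8e-05/0.0873 = 0.00112; Haaland gives 1/√f = -1.8 log₁₀[0.000124+0.00109] = 5.248, so f = 0.03631.
ΔP = f(L/D_h)(ρV²/2) = 0.03631·64.6/0.0873·0.08684 = 2.334 Pa.
ΔP = 0.00233 kPa.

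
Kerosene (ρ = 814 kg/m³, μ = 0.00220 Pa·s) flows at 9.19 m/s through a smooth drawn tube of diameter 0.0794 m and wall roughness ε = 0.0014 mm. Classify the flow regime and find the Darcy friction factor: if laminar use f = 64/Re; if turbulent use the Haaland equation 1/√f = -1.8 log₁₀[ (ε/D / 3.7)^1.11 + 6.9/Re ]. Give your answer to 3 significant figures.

f ≈ 0.0148

Re = ρVD/μ = 814·9.19·0.0794/0.0022 = 2.7e+05.
Re > 4000 → turbulent. ε/D = 1.4e-06/0.0794 = 1.76e-05; Haaland: 1/√f = -1.8 log₁₀[1.24e-06 + 2.56e-05] = 8.23, so f = 0.01477.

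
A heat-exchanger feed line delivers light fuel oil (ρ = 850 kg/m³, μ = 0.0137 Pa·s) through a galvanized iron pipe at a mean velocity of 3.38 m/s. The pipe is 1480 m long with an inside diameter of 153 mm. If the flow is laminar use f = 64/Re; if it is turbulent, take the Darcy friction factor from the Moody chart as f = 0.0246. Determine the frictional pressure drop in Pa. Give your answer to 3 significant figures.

Reynolds number Re = ρVD/μ = 850 · 3.38 · 0.153 / 0.0137 = 3.209e+04.
Re > 4000 → turbulent; use the Moody-chart value f = 0.0246.
Darcy-Weisbach: ΔP = f(L/D)(ρV²/2) = 0.0246·(1480/0.153)·(850·3.38²/2) = 0.0246·9673·4855 = 1.155e+06 Pa.

ΔP ≈ 1.16×10^6 Pa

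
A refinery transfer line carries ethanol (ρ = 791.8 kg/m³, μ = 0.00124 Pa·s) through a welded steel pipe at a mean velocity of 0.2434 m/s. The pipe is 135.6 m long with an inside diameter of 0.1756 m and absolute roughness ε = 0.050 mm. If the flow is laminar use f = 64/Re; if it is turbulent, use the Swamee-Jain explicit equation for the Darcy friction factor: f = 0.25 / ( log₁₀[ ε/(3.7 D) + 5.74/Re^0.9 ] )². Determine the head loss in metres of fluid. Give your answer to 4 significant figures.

Reynolds number Re = ρVD/μ = 791.8 · 0.2434 · 0.1756 / 0.00124 = 2.729e+04.
Re > 4000 → turbulent. Relative roughness ε/D = 5e-05/0.1756 = 0.000285. Swamee-Jain: f = 0.25/(log₁₀[0.000285/3.7 + 5.74/2.729e+04^0.9])² = 0.25/(log₁₀[7.7e-05 + 0.000584])² = 0.25/(-3.18)² = 0.02473.
Darcy-Weisbach: ΔP = f(L/D)(ρV²/2) = 0.02473·(135.6/0.1756)·(791.8·0.2434²/2) = 0.02473·772.2·23.45 = 447.8 Pa.
Head loss h_f = ΔP/(ρg) = 447.8/(791.8·9.81) = 0.05765 m.

h_f ≈ 0.05765 m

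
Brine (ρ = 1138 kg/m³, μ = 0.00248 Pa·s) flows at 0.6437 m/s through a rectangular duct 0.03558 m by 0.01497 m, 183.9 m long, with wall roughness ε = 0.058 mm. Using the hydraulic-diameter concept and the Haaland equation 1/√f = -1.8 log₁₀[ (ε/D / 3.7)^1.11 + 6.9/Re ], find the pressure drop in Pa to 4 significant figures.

ΔP ≈ 78730 Pa

Hydraulic diameter D_h = 4A/P = 4·(0.03558·0.01497)/(2·(0.03558+0.01497)) = 0.002131/0.1011 = 0.02107 m.
Re = ρVD_h/μ = 1138·0.6437·0.02107/0.00248 = 6225.
ε/D_h = 5.8e-05/0.02107 = 0.00275; Haaland gives 1/√f = -1.8 log₁₀[0.000337+0.00111] = 5.112, so f = 0.03827.
ΔP = f(L/D_h)(ρV²/2) = 0.03827·183.9/0.02107·235.8 = 7.873e+04 Pa.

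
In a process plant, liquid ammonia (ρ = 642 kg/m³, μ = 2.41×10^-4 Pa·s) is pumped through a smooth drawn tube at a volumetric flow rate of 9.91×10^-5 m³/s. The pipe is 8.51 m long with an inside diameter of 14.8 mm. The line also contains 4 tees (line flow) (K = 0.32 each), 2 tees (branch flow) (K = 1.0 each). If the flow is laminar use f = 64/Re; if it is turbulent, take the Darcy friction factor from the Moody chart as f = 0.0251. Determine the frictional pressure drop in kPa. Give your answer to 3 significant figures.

ΔP ≈ 1.89 kPa

Cross-sectional area A = πD²/4 = π(0.0148)²/4 = 0.000172 m²; mean velocity V = Q/A = 9.91e-05/0.000172 = 0.5761 m/s.
Reynolds number Re = ρVD/μ = 642 · 0.5761 · 0.0148 / 0.000241 = 2.271e+04.
Re > 4000 → turbulent; use the Moody-chart value f = 0.0251.
Total minor-loss coefficient ΣK = 4·0.32 + 2·1 = 3.28.
ΔP = [f·L/D + ΣK]·(ρV²/2) = [0.0251·8.51/0.0148 + 3.28]·(642·0.5761²/2) = [14.43 + 3.28]·106.5 = 1887 Pa.
ΔP = 1887 Pa = 1.89 kPa.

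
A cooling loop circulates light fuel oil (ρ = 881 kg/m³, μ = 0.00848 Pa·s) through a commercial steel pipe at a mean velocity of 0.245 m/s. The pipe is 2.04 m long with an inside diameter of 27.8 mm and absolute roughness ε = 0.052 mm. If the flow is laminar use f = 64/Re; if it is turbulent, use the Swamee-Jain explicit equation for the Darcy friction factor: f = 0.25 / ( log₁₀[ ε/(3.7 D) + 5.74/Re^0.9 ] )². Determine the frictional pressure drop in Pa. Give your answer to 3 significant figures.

ΔP ≈ 175 Pa

Reynolds number Re = ρVD/μ = 881 · 0.245 · 0.0278 / 0.00848 = 707.6.
Re < 2300 → laminar flow, so f = 64/Re = 64/707.6 = 0.09045 (the turbulent correlation is not needed).
Darcy-Weisbach: ΔP = f(L/D)(ρV²/2) = 0.09045·(2.04/0.0278)·(881·0.245²/2) = 0.09045·73.38·26.44 = 175.5 Pa.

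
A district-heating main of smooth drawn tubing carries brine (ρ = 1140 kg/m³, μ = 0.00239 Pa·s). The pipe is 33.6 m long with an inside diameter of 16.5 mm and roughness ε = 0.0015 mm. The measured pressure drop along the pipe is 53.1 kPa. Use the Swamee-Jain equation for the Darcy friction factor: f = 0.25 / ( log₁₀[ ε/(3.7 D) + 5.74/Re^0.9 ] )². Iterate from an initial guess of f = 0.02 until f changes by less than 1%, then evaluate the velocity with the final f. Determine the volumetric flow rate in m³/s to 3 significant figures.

Rearranging Darcy-Weisbach: V = √(2·ΔP·D/(f·L·ρ)). With ε/D = 1.5e-06/0.0165 = 9.09e-05, iterate starting from f = 0.02:
  f = 0.02 → V = √(2·5.31e+04·0.0165/(0.02·33.6·1140)) = 1.512 m/s; Re = ρVD/μ = 1.19e+04; f → 0.02971
  f = 0.02971 → V = 1.241 m/s; Re = 9765; f → 0.03133
  f = 0.03133 → V = 1.208 m/s; Re = 9510; f → 0.03156
Converged (Δf/f < 1%). With the final f = 0.03156: V = √(2·5.31e+04·0.0165/(0.03156·33.6·1140)) = 1.204 m/s.
Q = V·A = 1.204·(π/4·0.0165²) = 0.0002574 m³/s = 2.57×10^-4 m³/s.

Q ≈ 2.57×10^-4 m³/s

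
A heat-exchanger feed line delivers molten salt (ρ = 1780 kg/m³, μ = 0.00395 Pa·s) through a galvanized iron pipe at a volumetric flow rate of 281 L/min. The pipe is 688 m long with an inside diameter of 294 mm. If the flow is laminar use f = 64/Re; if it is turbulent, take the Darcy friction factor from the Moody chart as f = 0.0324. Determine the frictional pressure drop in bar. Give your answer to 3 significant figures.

Q = 281 L/min = 281/60000 = 0.004683 m³/s.
Cross-sectional area A = πD²/4 = π(0.294)²/4 = 0.06789 m²; mean velocity V = Q/A = 0.004683/0.06789 = 0.06899 m/s.
Reynolds number Re = ρVD/μ = 1780 · 0.06899 · 0.294 / 0.00395 = 9140.
Re > 4000 → turbulent; use the Moody-chart value f = 0.0324.
Darcy-Weisbach: ΔP = f(L/D)(ρV²/2) = 0.0324·(688/0.294)·(1780·0.06899²/2) = 0.0324·2340·4.236 = 321.2 Pa.
ΔP = 321.2 Pa = 0.00321 bar.

ΔP ≈ 0.00321 bar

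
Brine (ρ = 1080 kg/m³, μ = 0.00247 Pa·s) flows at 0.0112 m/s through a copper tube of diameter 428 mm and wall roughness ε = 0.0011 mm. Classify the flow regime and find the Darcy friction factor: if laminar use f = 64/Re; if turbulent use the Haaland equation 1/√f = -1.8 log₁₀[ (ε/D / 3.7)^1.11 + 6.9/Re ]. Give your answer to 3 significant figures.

f ≈ 0.0305

Re = ρVD/μ = 1080·0.0112·0.428/0.00247 = 2096.
Re < 2300 → laminar, so f = 64/Re = 0.03053 (roughness is irrelevant in laminar flow).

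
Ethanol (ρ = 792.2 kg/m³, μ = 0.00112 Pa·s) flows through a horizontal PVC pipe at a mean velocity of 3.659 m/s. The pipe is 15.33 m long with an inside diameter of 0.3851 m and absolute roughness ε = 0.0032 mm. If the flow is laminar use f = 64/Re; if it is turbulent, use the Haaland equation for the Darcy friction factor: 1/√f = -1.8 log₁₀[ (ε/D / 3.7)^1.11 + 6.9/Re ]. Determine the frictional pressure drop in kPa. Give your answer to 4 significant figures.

Reynolds number Re = ρVD/μ = 792.2 · 3.659 · 0.3851 / 0.00112 = 9.967e+05.
Re > 4000 → turbulent. Relative roughness ε/D = 3.2e-06/0.3851 = 8.31e-06. Haaland: 1/√f = -1.8 log₁₀[(8.31e-06/3.7)^1.11 + 6.9/9.967e+05] = -1.8 log₁₀[5.37e-07 + 6.92e-06] = 9.229, so f = 0.01174.
Darcy-Weisbach: ΔP = f(L/D)(ρV²/2) = 0.01174·(15.33/0.3851)·(792.2·3.659²/2) = 0.01174·39.81·5303 = 2478 Pa.
ΔP = 2478 Pa = 2.478 kPa.

ΔP ≈ 2.478 kPa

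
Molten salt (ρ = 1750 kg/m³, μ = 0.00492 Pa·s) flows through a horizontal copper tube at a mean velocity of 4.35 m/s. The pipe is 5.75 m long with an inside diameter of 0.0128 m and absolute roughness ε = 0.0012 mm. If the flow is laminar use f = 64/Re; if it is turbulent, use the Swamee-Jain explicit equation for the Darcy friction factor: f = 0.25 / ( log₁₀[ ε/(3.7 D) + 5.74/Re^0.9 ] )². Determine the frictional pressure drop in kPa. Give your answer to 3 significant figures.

Reynolds number Re = ρVD/μ = 1750 · 4.35 · 0.0128 / 0.00492 = 1.98e+04.
Re > 4000 → turbulent. Relative roughness ε/D = 1.2e-06/0.0128 = 9.37e-05. Swamee-Jain: f = 0.25/(log₁₀[9.37e-05/3.7 + 5.74/1.98e+04^0.9])² = 0.25/(log₁₀[2.53e-05 + 0.00078])² = 0.25/(-3.094)² = 0.02611.
Darcy-Weisbach: ΔP = f(L/D)(ρV²/2) = 0.02611·(5.75/0.0128)·(1750·4.35²/2) = 0.02611·449.2·1.656e+04 = 1.942e+05 Pa.
ΔP = 1.942e+05 Pa = 194 kPa.

ΔP ≈ 194 kPa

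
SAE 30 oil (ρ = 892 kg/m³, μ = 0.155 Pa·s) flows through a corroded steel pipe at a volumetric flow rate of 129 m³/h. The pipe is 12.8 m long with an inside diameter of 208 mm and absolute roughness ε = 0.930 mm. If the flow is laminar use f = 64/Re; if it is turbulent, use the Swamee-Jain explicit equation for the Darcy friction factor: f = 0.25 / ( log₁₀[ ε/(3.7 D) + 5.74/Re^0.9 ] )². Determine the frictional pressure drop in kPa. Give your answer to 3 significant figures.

Q = 129 m³/h = 129/3600 = 0.03583 m³/s.
Cross-sectional area A = πD²/4 = π(0.208)²/4 = 0.03398 m²; mean velocity V = Q/A = 0.03583/0.03398 = 1.055 m/s.
Reynolds number Re = ρVD/μ = 892 · 1.055 · 0.208 / 0.155 = 1262.
Re < 2300 → laminar flow, so f = 64/Re = 64/1262 = 0.0507 (the turbulent correlation is not needed).
Darcy-Weisbach: ΔP = f(L/D)(ρV²/2) = 0.0507·(12.8/0.208)·(892·1.055²/2) = 0.0507·61.54·496 = 1548 Pa.
ΔP = 1548 Pa = 1.55 kPa.

ΔP ≈ 1.55 kPa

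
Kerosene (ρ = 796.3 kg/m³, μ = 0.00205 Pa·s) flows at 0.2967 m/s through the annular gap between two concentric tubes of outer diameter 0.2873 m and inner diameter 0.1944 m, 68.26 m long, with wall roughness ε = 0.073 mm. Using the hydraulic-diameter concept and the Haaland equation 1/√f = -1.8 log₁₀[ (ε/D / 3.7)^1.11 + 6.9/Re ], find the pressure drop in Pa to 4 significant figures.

Hydraulic diameter D_h = 4A/P = D_o - D_i = 0.2873 - 0.1944 = 0.0929 m.
Re = ρVD_h/μ = 796.3·0.2967·0.0929/0.00205 = 1.071e+04.
ε/D_h = 7.3e-05/0.0929 = 0.000786; Haaland gives 1/√f = -1.8 log₁₀[8.38e-05+0.000644] = 5.648, so f = 0.03135.
ΔP = f(L/D_h)(ρV²/2) = 0.03135·68.26/0.0929·35.05 = 807.3 Pa.

ΔP ≈ 807.3 Pa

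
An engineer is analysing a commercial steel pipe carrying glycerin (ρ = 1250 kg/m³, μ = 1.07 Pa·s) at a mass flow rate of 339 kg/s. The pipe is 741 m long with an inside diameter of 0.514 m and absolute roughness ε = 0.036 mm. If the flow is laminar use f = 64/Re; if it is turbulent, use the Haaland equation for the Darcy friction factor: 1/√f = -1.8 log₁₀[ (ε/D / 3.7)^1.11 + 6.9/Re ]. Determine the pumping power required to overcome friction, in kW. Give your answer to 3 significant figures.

P ≈ 34.0 kW

A = πD²/4 = π(0.514)²/4 = 0.2075 m²; mean velocity V = ṁ/(ρA) = 339/(1250 · 0.2075) = 1.307 m/s.
Reynolds number Re = ρVD/μ = 1250 · 1.307 · 0.514 / 1.07 = 784.8.
Re < 2300 → laminar flow, so f = 64/Re = 64/784.8 = 0.08155 (the turbulent correlation is not needed).
Darcy-Weisbach: ΔP = f(L/D)(ρV²/2) = 0.08155·(741/0.514)·(1250·1.307²/2) = 0.08155·1442·1068 = 1.255e+05 Pa.
Q = ṁ/ρ = 339/1250 = 0.2712 m³/s.
Pumping power P = QΔP = 0.2712·1.255e+05 = 34040 W = 34.0 kW.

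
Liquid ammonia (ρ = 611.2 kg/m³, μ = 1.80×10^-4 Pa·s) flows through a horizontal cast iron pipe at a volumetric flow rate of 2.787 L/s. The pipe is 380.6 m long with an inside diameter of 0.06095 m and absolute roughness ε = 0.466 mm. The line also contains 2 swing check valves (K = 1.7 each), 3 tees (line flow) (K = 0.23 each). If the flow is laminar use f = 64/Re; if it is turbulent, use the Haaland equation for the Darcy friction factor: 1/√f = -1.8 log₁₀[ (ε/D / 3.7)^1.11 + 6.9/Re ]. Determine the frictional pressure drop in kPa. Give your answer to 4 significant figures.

ΔP ≈ 62.23 kPa

Q = 2.787 L/s = 2.787/1000 = 0.002787 m³/s.
Cross-sectional area A = πD²/4 = π(0.06095)²/4 = 0.002918 m²; mean velocity V = Q/A = 0.002787/0.002918 = 0.9552 m/s.
Reynolds number Re = ρVD/μ = 611.2 · 0.9552 · 0.06095 / 0.00018 = 1.977e+05.
Re > 4000 → turbulent. Relative roughness ε/D = 0.000466/0.06095 = 0.00765. Haaland: 1/√f = -1.8 log₁₀[(0.00765/3.7)^1.11 + 6.9/1.977e+05] = -1.8 log₁₀[0.00105 + 3.49e-05] = 5.339, so f = 0.03509.
Total minor-loss coefficient ΣK = 2·1.7 + 3·0.23 = 4.09.
ΔP = [f·L/D + ΣK]·(ρV²/2) = [0.03509·380.6/0.06095 + 4.09]·(611.2·0.9552²/2) = [219.1 + 4.09]·278.8 = 6.223e+04 Pa.
ΔP = 6.223e+04 Pa = 62.23 kPa.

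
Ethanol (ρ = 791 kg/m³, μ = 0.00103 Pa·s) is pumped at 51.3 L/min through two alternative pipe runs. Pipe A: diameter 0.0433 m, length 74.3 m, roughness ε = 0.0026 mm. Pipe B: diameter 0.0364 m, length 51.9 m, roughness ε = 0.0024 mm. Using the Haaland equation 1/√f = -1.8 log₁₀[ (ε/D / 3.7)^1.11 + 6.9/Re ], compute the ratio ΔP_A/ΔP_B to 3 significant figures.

Pipe A: V = Q/A = 0.000855/0.001473 = 0.5806 m/s; Re = 1.931e+04; ε/D = 6e-05; Haaland → f = 0.02607; ΔP_A = f(L/D)(ρV²/2) = 5964 Pa.
Pipe B: V = Q/A = 0.000855/0.001041 = 0.8216 m/s; Re = 2.297e+04; ε/D = 6.59e-05; Haaland → f = 0.02499; ΔP_B = f(L/D)(ρV²/2) = 9512 Pa.
ΔP_A/ΔP_B = 5964/9512 = 0.627.

ΔP_A/ΔP_B ≈ 0.627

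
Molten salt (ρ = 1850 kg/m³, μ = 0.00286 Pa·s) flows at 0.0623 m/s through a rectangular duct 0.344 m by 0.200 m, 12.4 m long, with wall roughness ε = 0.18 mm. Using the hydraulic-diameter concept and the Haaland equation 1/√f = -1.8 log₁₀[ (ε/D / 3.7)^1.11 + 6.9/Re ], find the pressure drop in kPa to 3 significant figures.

Hydraulic diameter D_h = 4A/P = 4·(0.344·0.2)/(2·(0.344+0.2)) = 0.2752/1.088 = 0.2529 m.
Re = ρVD_h/μ = 1850·0.0623·0.2529/0.00286 = 1.019e+04.
ε/D_h = 0.00018/0.2529 = 0.000712; Haaland gives 1/√f = -1.8 log₁₀[7.5e-05+0.000677] = 5.623, so f = 0.03163.
ΔP = f(L/D_h)(ρV²/2) = 0.03163·12.4/0.2529·3.59 = 5.567 Pa.
ΔP = 0.00557 kPa.

ΔP ≈ 0.00557 kPa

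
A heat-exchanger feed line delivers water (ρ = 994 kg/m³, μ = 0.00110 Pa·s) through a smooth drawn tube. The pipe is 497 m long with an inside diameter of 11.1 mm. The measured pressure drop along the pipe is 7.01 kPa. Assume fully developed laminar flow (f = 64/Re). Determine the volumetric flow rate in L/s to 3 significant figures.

For laminar flow, f = 64/Re with Re = ρVD/μ, so Darcy-Weisbach reduces to ΔP = 32μLV/D². Solving for V: V = ΔP·D²/(32μL) = 7010·(0.0111)²/(32·0.0011·497) = 0.04937 m/s.
Check: Re = ρVD/μ = 994·0.04937·0.0111/0.0011 = 495.2 < 2300, so the laminar assumption holds.
Q = V·A = 0.04937·(π/4·0.0111²) = 4.778e-06 m³/s = 0.00478 L/s.

Q ≈ 0.00478 L/s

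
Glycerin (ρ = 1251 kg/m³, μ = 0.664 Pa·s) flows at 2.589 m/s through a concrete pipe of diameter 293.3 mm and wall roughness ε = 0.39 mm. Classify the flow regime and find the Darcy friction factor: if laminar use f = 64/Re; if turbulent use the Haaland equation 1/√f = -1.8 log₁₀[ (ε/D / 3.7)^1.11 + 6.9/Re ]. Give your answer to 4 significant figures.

Re = ρVD/μ = 1251·2.589·0.2933/0.664 = 1431.
Re < 2300 → laminar, so f = 64/Re = 0.04473 (roughness is irrelevant in laminar flow).

f ≈ 0.04473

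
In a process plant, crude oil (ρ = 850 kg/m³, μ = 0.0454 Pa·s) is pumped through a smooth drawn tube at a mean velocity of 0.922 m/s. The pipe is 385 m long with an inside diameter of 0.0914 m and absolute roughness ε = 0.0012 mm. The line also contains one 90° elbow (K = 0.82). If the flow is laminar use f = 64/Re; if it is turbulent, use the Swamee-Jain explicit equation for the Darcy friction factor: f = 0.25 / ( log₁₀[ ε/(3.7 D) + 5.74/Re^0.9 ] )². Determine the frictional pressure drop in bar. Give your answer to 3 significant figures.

ΔP ≈ 0.620 bar

Reynolds number Re = ρVD/μ = 850 · 0.922 · 0.0914 / 0.0454 = 1578.
Re < 2300 → laminar flow, so f = 64/Re = 64/1578 = 0.04056 (the turbulent correlation is not needed).
Total minor-loss coefficient ΣK = 1·0.82 = 0.82.
ΔP = [f·L/D + ΣK]·(ρV²/2) = [0.04056·385/0.0914 + 0.82]·(850·0.922²/2) = [170.9 + 0.82]·361.3 = 6.203e+04 Pa.
ΔP = 6.203e+04 Pa = 0.620 bar.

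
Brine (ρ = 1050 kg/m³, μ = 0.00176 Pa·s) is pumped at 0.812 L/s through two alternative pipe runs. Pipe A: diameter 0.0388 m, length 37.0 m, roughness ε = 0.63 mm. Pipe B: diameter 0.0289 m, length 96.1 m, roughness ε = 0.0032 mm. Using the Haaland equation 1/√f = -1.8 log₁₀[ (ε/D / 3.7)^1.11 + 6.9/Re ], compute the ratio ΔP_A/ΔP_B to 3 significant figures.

ΔP_A/ΔP_B ≈ 0.165

Pipe A: V = Q/A = 0.000812/0.001182 = 0.6868 m/s; Re = 1.59e+04; ε/D = 0.0162; Haaland → f = 0.04764; ΔP_A = f(L/D)(ρV²/2) = 1.125e+04 Pa.
Pipe B: V = Q/A = 0.000812/0.000656 = 1.238 m/s; Re = 2.134e+04; ε/D = 0.000111; Haaland → f = 0.02552; ΔP_B = f(L/D)(ρV²/2) = 6.826e+04 Pa.
ΔP_A/ΔP_B = 1.125e+04/6.826e+04 = 0.165.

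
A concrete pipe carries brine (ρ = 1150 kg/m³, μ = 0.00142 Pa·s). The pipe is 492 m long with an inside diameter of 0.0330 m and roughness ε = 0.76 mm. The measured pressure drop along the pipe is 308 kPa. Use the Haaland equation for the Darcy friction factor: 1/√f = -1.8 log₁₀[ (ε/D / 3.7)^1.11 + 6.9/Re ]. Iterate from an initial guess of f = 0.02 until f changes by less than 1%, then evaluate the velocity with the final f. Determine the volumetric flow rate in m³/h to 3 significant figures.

Q ≈ 2.53 m³/h

Rearranging Darcy-Weisbach: V = √(2·ΔP·D/(f·L·ρ)). With ε/D = 0.00076/0.033 = 0.023, iterate starting from f = 0.02:
  f = 0.02 → V = √(2·3.08e+05·0.033/(0.02·492·1150)) = 1.34 m/s; Re = ρVD/μ = 3.582e+04; f → 0.05246
  f = 0.05246 → V = 0.8276 m/s; Re = 2.212e+04; f → 0.05305
  f = 0.05305 → V = 0.823 m/s; Re = 2.199e+04; f → 0.05306
Converged (Δf/f < 1%). With the final f = 0.05306: V = √(2·3.08e+05·0.033/(0.05306·492·1150)) = 0.8229 m/s.
Q = V·A = 0.8229·(π/4·0.033²) = 0.0007038 m³/s = 2.53 m³/h.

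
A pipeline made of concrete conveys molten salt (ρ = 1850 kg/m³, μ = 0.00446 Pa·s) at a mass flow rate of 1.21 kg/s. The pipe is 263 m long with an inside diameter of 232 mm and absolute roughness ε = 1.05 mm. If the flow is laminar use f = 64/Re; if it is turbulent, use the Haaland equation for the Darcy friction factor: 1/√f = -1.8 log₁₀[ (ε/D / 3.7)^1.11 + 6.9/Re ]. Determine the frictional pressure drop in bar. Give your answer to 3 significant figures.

ΔP ≈ 1.08×10^-4 bar

A = πD²/4 = π(0.232)²/4 = 0.04227 m²; mean velocity V = ṁ/(ρA) = 1.21/(1850 · 0.04227) = 0.01547 m/s.
Reynolds number Re = ρVD/μ = 1850 · 0.01547 · 0.232 / 0.00446 = 1489.
Re < 2300 → laminar flow, so f = 64/Re = 64/1489 = 0.04298 (the turbulent correlation is not needed).
Darcy-Weisbach: ΔP = f(L/D)(ρV²/2) = 0.04298·(263/0.232)·(1850·0.01547²/2) = 0.04298·1134·0.2214 = 10.79 Pa.
ΔP = 10.79 Pa = 1.08×10^-4 bar.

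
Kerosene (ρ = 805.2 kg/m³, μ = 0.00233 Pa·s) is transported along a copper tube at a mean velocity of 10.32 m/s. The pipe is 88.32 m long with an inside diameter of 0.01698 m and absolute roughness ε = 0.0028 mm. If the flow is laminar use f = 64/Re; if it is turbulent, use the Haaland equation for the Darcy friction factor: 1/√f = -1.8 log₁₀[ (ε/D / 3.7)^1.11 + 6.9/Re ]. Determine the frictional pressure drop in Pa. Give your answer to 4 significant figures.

ΔP ≈ 4548000 Pa

Reynolds number Re = ρVD/μ = 805.2 · 10.32 · 0.01698 / 0.00233 = 6.056e+04.
Re > 4000 → turbulent. Relative roughness ε/D = 2.8e-06/0.01698 = 0.000165. Haaland: 1/√f = -1.8 log₁₀[(0.000165/3.7)^1.11 + 6.9/6.056e+04] = -1.8 log₁₀[1.48e-05 + 0.000114] = 7.002, so f = 0.02039.
Darcy-Weisbach: ΔP = f(L/D)(ρV²/2) = 0.02039·(88.32/0.01698)·(805.2·10.32²/2) = 0.02039·5201·4.288e+04 = 4.548e+06 Pa.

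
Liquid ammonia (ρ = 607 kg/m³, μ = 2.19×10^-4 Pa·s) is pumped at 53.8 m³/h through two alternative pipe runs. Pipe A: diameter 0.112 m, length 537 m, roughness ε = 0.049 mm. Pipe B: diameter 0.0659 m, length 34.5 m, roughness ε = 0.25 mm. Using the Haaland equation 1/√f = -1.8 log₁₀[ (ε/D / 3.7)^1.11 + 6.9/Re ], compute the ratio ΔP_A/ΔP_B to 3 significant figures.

Pipe A: V = Q/A = 0.01494/0.009852 = 1.517 m/s; Re = 4.709e+05; ε/D = 0.000438; Haaland → f = 0.01722; ΔP_A = f(L/D)(ρV²/2) = 5.765e+04 Pa.
Pipe B: V = Q/A = 0.01494/0.003411 = 4.381 m/s; Re = 8.003e+05; ε/D = 0.00379; Haaland → f = 0.02817; ΔP_B = f(L/D)(ρV²/2) = 8.591e+04 Pa.
ΔP_A/ΔP_B = 5.765e+04/8.591e+04 = 0.671.

ΔP_A/ΔP_B ≈ 0.671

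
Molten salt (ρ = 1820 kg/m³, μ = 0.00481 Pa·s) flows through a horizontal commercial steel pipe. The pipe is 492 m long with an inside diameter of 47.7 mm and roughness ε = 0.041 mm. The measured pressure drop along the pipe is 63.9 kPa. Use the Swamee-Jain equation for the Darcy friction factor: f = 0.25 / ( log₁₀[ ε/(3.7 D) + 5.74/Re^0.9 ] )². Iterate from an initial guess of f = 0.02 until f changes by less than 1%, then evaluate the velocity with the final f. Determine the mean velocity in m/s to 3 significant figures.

V ≈ 0.446 m/s

Rearranging Darcy-Weisbach: V = √(2·ΔP·D/(f·L·ρ)). With ε/D = 4.1e-05/0.0477 = 0.00086, iterate starting from f = 0.02:
  f = 0.02 → V = √(2·6.39e+04·0.0477/(0.02·492·1820)) = 0.5834 m/s; Re = ρVD/μ = 1.053e+04; f → 0.03204
  f = 0.03204 → V = 0.461 m/s; Re = 8320; f → 0.03395
  f = 0.03395 → V = 0.4478 m/s; Re = 8082; f → 0.0342
Converged (Δf/f < 1%). With the final f = 0.0342: V = √(2·6.39e+04·0.0477/(0.0342·492·1820)) = 0.4462 m/s.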